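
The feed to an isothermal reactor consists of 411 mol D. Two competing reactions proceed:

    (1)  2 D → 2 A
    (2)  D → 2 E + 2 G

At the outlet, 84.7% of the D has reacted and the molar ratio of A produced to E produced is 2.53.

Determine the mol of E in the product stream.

Conversion of D: D consumed = 0.847 × 411 = 348.1 mol = 2ξ₁ + 1ξ₂.
Selectivity: 2ξ₁ / (2ξ₂) = 2.53 → ξ₁ = 2.53 ξ₂.
Substitute: (2·2.53 + 1) ξ₂ = 348.1 → ξ₂ = 57.45 mol, ξ₁ = 145.3 mol.
Outlet amounts (n = n₀ + Σ ν·ξ):
  D: 411 − 2(145.3) − 1(57.45) = 62.88
  A: 0 + 2(145.3) = 290.7
  E: 0 + 2(57.45) = 114.9
  G: 0 + 2(57.45) = 114.9

115 mol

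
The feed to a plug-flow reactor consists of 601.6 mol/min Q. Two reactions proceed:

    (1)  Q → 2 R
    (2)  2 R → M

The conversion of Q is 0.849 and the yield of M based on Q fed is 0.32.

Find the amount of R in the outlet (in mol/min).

636 mol/min

Conversion of Q: Q consumed = 1ξ₁ = 0.849 × 601.6 → ξ₁ = 510.8 mol/min.
Yield of M: 1ξ₂ / 601.6 = 0.32 → ξ₂ = 192.5 mol/min.
Outlet amounts (n = n₀ + Σ ν·ξ):
  Q: 601.6 − 1(510.8) = 90.84
  R: 0 + 2(510.8) − 2(192.5) = 636.5
  M: 0 + 1(192.5) = 192.5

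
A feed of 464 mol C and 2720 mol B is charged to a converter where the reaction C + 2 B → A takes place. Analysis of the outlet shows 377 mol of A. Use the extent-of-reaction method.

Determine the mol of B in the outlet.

For A: n = n₀ + 1ξ → 377 = 0 + 1ξ, giving ξ = 377 mol.
Outlet amounts (n = n₀ + ν ξ):
  C: 464 − 1(377) = 87
  B: 2720 − 2(377) = 1966
  A: 0 + 1(377) = 377

1970 mol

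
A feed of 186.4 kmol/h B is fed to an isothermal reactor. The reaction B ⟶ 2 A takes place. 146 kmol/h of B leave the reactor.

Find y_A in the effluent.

For B: n = n₀ − 1ξ → 146 = 186.4 − 1ξ, giving ξ = 40.4 kmol/h.
Outlet amounts (n = n₀ + ν ξ):
  B: 186.4 − 1(40.4) = 146
  A: 0 + 2(40.4) = 80.8
Total out = 226.8 kmol/h; y_A = 80.8 / 226.8 = 0.3563.

0.356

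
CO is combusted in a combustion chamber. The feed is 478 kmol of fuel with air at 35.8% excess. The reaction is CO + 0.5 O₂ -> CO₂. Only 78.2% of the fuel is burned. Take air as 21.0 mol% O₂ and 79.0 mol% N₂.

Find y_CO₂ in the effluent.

0.204

Stoichiometric O₂ = 0.5 × 478 = 239 kmol; O₂ fed = 239 × 1.358 = 324.6 kmol.
N₂ fed = 324.6 × 79/21 = 1221 kmol.
Fuel reacted = 0.782 × 478 → ξ = 373.8 kmol.
Outlet (n = n₀ + ν ξ):
  CO: 478 − 1(373.8) = 104.2
  O₂: 324.6 − 0.5(373.8) = 137.7
  N₂: 1221 (inert)
  CO₂: 0 + 1(373.8) = 373.8
Total out = 1837 kmol; y_CO₂ = 373.8 / 1837 = 0.2035.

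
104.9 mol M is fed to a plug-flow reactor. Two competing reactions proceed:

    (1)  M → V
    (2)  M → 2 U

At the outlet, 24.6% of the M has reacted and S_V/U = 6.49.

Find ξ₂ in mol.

ξ₂ = 1.85 mol

Conversion of M: M consumed = 0.246 × 104.9 = 25.81 mol = 1ξ₁ + 1ξ₂.
Selectivity: 1ξ₁ / (2ξ₂) = 6.49 → ξ₁ = 12.98 ξ₂.
Substitute: (1·12.98 + 1) ξ₂ = 25.81 → ξ₂ = 1.846 mol, ξ₁ = 23.96 mol.
Outlet amounts (n = n₀ + Σ ν·ξ):
  M: 104.9 − 1(23.96) − 1(1.846) = 79.09
  V: 0 + 1(23.96) = 23.96
  U: 0 + 2(1.846) = 3.692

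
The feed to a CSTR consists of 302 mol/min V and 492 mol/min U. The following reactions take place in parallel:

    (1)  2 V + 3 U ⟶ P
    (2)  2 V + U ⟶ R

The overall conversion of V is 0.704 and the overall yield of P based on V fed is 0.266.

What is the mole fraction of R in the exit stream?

0.0617

Yield of P: 1ξ₁ / 302 = 0.266 → ξ₁ = 80.33 mol/min.
Conversion of V: 2ξ₁ + 2ξ₂ = 0.704 × 302 = 212.6 → ξ₂ = 25.97 mol/min.
Outlet amounts (n = n₀ + Σ ν·ξ):
  V: 302 − 2(80.33) − 2(25.97) = 89.39
  U: 492 − 3(80.33) − 1(25.97) = 225
  P: 0 + 1(80.33) = 80.33
  R: 0 + 1(25.97) = 25.97
Total out = 420.7 mol/min; y_R = 25.97 / 420.7 = 0.06173.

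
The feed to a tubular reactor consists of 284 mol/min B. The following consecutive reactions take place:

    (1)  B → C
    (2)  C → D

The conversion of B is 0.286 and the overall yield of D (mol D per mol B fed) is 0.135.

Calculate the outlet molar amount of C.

42.9 mol/min

Conversion of B: B consumed = 1ξ₁ = 0.286 × 284 → ξ₁ = 81.22 mol/min.
Yield of D: 1ξ₂ / 284 = 0.135 → ξ₂ = 38.34 mol/min.
Outlet amounts (n = n₀ + Σ ν·ξ):
  B: 284 − 1(81.22) = 202.8
  C: 0 + 1(81.22) − 1(38.34) = 42.88
  D: 0 + 1(38.34) = 38.34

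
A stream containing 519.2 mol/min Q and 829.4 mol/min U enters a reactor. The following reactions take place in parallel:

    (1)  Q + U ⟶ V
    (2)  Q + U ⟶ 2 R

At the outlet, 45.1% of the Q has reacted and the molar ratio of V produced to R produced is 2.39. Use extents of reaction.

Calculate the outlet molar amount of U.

595 mol/min

Conversion of Q: Q consumed = 0.451 × 519.2 = 234.2 mol/min = 1ξ₁ + 1ξ₂.
Selectivity: 1ξ₁ / (2ξ₂) = 2.39 → ξ₁ = 4.78 ξ₂.
Substitute: (1·4.78 + 1) ξ₂ = 234.2 → ξ₂ = 40.51 mol/min, ξ₁ = 193.6 mol/min.
Outlet amounts (n = n₀ + Σ ν·ξ):
  Q: 519.2 − 1(193.6) − 1(40.51) = 285
  U: 829.4 − 1(193.6) − 1(40.51) = 595.2
  V: 0 + 1(193.6) = 193.6
  R: 0 + 2(40.51) = 81.02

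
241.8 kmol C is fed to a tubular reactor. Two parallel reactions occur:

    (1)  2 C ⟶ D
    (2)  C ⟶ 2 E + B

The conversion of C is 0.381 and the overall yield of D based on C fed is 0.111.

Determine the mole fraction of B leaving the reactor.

Yield of D: 1ξ₁ / 241.8 = 0.111 → ξ₁ = 26.84 kmol.
Conversion of C: 2ξ₁ + 1ξ₂ = 0.381 × 241.8 = 92.13 → ξ₂ = 38.45 kmol.
Outlet amounts (n = n₀ + Σ ν·ξ):
  C: 241.8 − 2(26.84) − 1(38.45) = 149.7
  D: 0 + 1(26.84) = 26.84
  E: 0 + 2(38.45) = 76.89
  B: 0 + 1(38.45) = 38.45
Total out = 291.9 kmol; y_B = 38.45 / 291.9 = 0.1317.

0.132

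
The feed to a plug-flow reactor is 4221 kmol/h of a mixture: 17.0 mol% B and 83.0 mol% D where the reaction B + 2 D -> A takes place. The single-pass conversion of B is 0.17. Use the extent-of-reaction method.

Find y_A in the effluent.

B reacted = 0.17 × 717.6 = 122 kmol/h; ν_B = −1, so ξ = 122/1 = 122 kmol/h.
Outlet amounts (n = n₀ + ν ξ):
  B: 717.6 − 1(122) = 595.6
  D: 3503 − 2(122) = 3259
  A: 0 + 1(122) = 122
Total out = 3977 kmol/h; y_A = 122 / 3977 = 0.03067.

0.0307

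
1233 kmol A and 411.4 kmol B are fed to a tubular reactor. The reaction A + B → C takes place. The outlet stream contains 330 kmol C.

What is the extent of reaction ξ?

ξ = 330 kmol

For C: n = n₀ + 1ξ → 330 = 0 + 1ξ, giving ξ = 330 kmol.
Outlet amounts (n = n₀ + ν ξ):
  A: 1233 − 1(330) = 903
  B: 411.4 − 1(330) = 81.4
  C: 0 + 1(330) = 330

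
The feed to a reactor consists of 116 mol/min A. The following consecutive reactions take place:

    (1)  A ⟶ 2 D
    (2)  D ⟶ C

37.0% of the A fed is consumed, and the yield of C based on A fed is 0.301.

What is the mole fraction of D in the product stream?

0.32

Conversion of A: A consumed = 1ξ₁ = 0.37 × 116 → ξ₁ = 42.92 mol/min.
Yield of C: 1ξ₂ / 116 = 0.301 → ξ₂ = 34.92 mol/min.
Outlet amounts (n = n₀ + Σ ν·ξ):
  A: 116 − 1(42.92) = 73.08
  D: 0 + 2(42.92) − 1(34.92) = 50.92
  C: 0 + 1(34.92) = 34.92
Total out = 158.9 mol/min; y_D = 50.92 / 158.9 = 0.3204.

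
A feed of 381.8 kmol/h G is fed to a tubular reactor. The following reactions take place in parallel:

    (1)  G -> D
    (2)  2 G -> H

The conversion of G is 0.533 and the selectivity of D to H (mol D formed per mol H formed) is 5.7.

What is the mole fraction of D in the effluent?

Conversion of G: G consumed = 0.533 × 381.8 = 203.5 kmol/h = 1ξ₁ + 2ξ₂.
Selectivity: 1ξ₁ / (1ξ₂) = 5.7 → ξ₁ = 5.7 ξ₂.
Substitute: (1·5.7 + 2) ξ₂ = 203.5 → ξ₂ = 26.43 kmol/h, ξ₁ = 150.6 kmol/h.
Outlet amounts (n = n₀ + Σ ν·ξ):
  G: 381.8 − 1(150.6) − 2(26.43) = 178.3
  D: 0 + 1(150.6) = 150.6
  H: 0 + 1(26.43) = 26.43
Total out = 355.4 kmol/h; y_D = 150.6 / 355.4 = 0.4239.

0.424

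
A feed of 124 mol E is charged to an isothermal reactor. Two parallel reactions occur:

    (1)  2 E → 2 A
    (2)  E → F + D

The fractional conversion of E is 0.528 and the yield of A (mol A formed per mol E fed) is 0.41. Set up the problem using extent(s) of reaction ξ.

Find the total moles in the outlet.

Yield of A: 2ξ₁ / 124 = 0.41 → ξ₁ = 25.42 mol.
Conversion of E: 2ξ₁ + 1ξ₂ = 0.528 × 124 = 65.47 → ξ₂ = 14.63 mol.
Outlet amounts (n = n₀ + Σ ν·ξ):
  E: 124 − 2(25.42) − 1(14.63) = 58.53
  A: 0 + 2(25.42) = 50.84
  F: 0 + 1(14.63) = 14.63
  D: 0 + 1(14.63) = 14.63
Total out = 58.53 + 50.84 + 14.63 + 14.63 = 138.6 mol.

139 mol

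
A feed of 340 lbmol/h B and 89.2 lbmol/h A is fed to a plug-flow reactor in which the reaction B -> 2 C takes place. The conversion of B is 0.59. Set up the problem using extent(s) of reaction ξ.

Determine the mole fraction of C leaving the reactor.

B reacted = 0.59 × 340 = 200.6 lbmol/h; ν_B = −1, so ξ = 200.6/1 = 200.6 lbmol/h.
Outlet amounts (n = n₀ + ν ξ):
  B: 340 − 1(200.6) = 139.4
  C: 0 + 2(200.6) = 401.2
  A: 89.2 (inert)
Total out = 629.8 lbmol/h; y_C = 401.2 / 629.8 = 0.637.

0.637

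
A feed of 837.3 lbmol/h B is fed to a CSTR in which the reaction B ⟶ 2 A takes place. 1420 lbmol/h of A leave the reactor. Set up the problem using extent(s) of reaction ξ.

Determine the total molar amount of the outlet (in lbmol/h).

1550 lbmol/h

For A: n = n₀ + 2ξ → 1420 = 0 + 2ξ, giving ξ = 710 lbmol/h.
Outlet amounts (n = n₀ + ν ξ):
  B: 837.3 − 1(710) = 127.3
  A: 0 + 2(710) = 1420
Total out = 127.3 + 1420 = 1547 lbmol/h.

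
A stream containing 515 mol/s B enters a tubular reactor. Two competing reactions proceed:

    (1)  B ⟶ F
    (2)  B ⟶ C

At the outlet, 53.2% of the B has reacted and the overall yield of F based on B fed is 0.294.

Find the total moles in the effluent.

515 mol/s

Yield of F: 1ξ₁ / 515 = 0.294 → ξ₁ = 151.4 mol/s.
Conversion of B: 1ξ₁ + 1ξ₂ = 0.532 × 515 = 274 → ξ₂ = 122.6 mol/s.
Outlet amounts (n = n₀ + Σ ν·ξ):
  B: 515 − 1(151.4) − 1(122.6) = 241
  F: 0 + 1(151.4) = 151.4
  C: 0 + 1(122.6) = 122.6
Total out = 241 + 151.4 + 122.6 = 515 mol/s.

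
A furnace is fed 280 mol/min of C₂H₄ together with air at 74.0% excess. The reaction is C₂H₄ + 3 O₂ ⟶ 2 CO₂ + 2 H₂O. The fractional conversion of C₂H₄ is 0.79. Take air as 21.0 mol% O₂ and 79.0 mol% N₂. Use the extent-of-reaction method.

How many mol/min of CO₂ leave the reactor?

Stoichiometric O₂ = 3 × 280 = 840 mol/min; O₂ fed = 840 × 1.740 = 1462 mol/min.
N₂ fed = 1462 × 79/21 = 5498 mol/min.
Fuel reacted = 0.79 × 280 → ξ = 221.2 mol/min.
Outlet (n = n₀ + ν ξ):
  C₂H₄: 280 − 1(221.2) = 58.8
  O₂: 1462 − 3(221.2) = 798
  N₂: 5498 (inert)
  CO₂: 0 + 2(221.2) = 442.4
  H₂O: 0 + 2(221.2) = 442.4

442 mol/min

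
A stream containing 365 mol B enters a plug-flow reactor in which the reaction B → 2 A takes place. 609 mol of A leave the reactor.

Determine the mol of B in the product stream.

For A: n = n₀ + 2ξ → 609 = 0 + 2ξ, giving ξ = 304.5 mol.
Outlet amounts (n = n₀ + ν ξ):
  B: 365 − 1(304.5) = 60.5
  A: 0 + 2(304.5) = 609

60.5 mol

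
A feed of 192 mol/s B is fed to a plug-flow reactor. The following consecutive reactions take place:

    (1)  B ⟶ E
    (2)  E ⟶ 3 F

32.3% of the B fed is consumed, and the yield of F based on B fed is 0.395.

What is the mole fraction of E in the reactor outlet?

0.151

Conversion of B: B consumed = 1ξ₁ = 0.323 × 192 → ξ₁ = 62.02 mol/s.
Yield of F: 3ξ₂ / 192 = 0.395 → ξ₂ = 25.28 mol/s.
Outlet amounts (n = n₀ + Σ ν·ξ):
  B: 192 − 1(62.02) = 130
  E: 0 + 1(62.02) − 1(25.28) = 36.74
  F: 0 + 3(25.28) = 75.84
Total out = 242.6 mol/s; y_E = 36.74 / 242.6 = 0.1515.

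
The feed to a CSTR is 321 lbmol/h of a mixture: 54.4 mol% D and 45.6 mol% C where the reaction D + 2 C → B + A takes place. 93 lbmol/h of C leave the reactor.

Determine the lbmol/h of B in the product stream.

For C: n = n₀ − 2ξ → 93 = 146.4 − 2ξ, giving ξ = 26.69 lbmol/h.
Outlet amounts (n = n₀ + ν ξ):
  D: 174.6 − 1(26.69) = 147.9
  C: 146.4 − 2(26.69) = 93
  B: 0 + 1(26.69) = 26.69
  A: 0 + 1(26.69) = 26.69

26.7 lbmol/h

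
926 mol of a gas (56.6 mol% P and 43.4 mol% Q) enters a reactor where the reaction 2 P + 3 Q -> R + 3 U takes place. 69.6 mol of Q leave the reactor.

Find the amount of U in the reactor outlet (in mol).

For Q: n = n₀ − 3ξ → 69.6 = 401.9 − 3ξ, giving ξ = 110.8 mol.
Outlet amounts (n = n₀ + ν ξ):
  P: 524.1 − 2(110.8) = 302.6
  Q: 401.9 − 3(110.8) = 69.6
  R: 0 + 1(110.8) = 110.8
  U: 0 + 3(110.8) = 332.3

332 mol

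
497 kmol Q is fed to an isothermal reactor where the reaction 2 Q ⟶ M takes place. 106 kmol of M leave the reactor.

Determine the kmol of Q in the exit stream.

285 kmol

For M: n = n₀ + 1ξ → 106 = 0 + 1ξ, giving ξ = 106 kmol.
Outlet amounts (n = n₀ + ν ξ):
  Q: 497 − 2(106) = 285
  M: 0 + 1(106) = 106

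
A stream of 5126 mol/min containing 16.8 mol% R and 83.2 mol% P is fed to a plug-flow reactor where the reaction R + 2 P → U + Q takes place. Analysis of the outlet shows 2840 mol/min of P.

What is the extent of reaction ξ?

ξ = 712 mol/min

For P: n = n₀ − 2ξ → 2840 = 4265 − 2ξ, giving ξ = 712.4 mol/min.
Outlet amounts (n = n₀ + ν ξ):
  R: 861.2 − 1(712.4) = 148.8
  P: 4265 − 2(712.4) = 2840
  U: 0 + 1(712.4) = 712.4
  Q: 0 + 1(712.4) = 712.4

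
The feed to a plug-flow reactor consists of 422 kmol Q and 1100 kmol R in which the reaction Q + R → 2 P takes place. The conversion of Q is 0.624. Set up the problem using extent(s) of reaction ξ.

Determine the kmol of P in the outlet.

527 kmol

Q reacted = 0.624 × 422 = 263.3 kmol; ν_Q = −1, so ξ = 263.3/1 = 263.3 kmol.
Outlet amounts (n = n₀ + ν ξ):
  Q: 422 − 1(263.3) = 158.7
  R: 1100 − 1(263.3) = 836.7
  P: 0 + 2(263.3) = 526.7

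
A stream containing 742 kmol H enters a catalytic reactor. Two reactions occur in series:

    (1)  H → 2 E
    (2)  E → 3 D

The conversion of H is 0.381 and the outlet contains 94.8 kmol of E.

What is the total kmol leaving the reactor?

1970 kmol

Conversion of H: H consumed = 1ξ₁ = 0.381 × 742 → ξ₁ = 282.7 kmol.
E balance: n_E = 0 + 2ξ₁ − 1ξ₂ = 94.8 → ξ₂ = (2·282.7 − 94.8)/1 = 470.6 kmol.
Outlet amounts (n = n₀ + Σ ν·ξ):
  H: 742 − 1(282.7) = 459.3
  E: 0 + 2(282.7) − 1(470.6) = 94.8
  D: 0 + 3(470.6) = 1412
Total out = 459.3 + 94.8 + 1412 = 1966 kmol.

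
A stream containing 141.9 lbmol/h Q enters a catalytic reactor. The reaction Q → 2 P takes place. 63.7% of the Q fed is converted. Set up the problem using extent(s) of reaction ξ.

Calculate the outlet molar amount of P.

181 lbmol/h

Q reacted = 0.637 × 141.9 = 90.39 lbmol/h; ν_Q = −1, so ξ = 90.39/1 = 90.39 lbmol/h.
Outlet amounts (n = n₀ + ν ξ):
  Q: 141.9 − 1(90.39) = 51.51
  P: 0 + 2(90.39) = 180.8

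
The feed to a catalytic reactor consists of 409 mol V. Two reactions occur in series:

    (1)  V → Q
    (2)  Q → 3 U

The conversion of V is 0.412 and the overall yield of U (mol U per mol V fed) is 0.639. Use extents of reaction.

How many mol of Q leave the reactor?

81.4 mol

Conversion of V: V consumed = 1ξ₁ = 0.412 × 409 → ξ₁ = 168.5 mol.
Yield of U: 3ξ₂ / 409 = 0.639 → ξ₂ = 87.12 mol.
Outlet amounts (n = n₀ + Σ ν·ξ):
  V: 409 − 1(168.5) = 240.5
  Q: 0 + 1(168.5) − 1(87.12) = 81.39
  U: 0 + 3(87.12) = 261.4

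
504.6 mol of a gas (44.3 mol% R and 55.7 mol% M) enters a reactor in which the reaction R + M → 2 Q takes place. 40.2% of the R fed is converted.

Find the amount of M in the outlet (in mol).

191 mol

R reacted = 0.402 × 223.5 = 89.86 mol; ν_R = −1, so ξ = 89.86/1 = 89.86 mol.
Outlet amounts (n = n₀ + ν ξ):
  R: 223.5 − 1(89.86) = 133.7
  M: 281.1 − 1(89.86) = 191.2
  Q: 0 + 2(89.86) = 179.7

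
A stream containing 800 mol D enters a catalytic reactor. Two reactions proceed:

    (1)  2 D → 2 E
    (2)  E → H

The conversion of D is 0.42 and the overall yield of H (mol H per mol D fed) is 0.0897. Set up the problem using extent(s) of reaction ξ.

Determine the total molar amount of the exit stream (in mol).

Conversion of D: D consumed = 2ξ₁ = 0.42 × 800 → ξ₁ = 168 mol.
Yield of H: 1ξ₂ / 800 = 0.0897 → ξ₂ = 71.76 mol.
Outlet amounts (n = n₀ + Σ ν·ξ):
  D: 800 − 2(168) = 464
  E: 0 + 2(168) − 1(71.76) = 264.2
  H: 0 + 1(71.76) = 71.76
Total out = 464 + 264.2 + 71.76 = 800 mol.

800 mol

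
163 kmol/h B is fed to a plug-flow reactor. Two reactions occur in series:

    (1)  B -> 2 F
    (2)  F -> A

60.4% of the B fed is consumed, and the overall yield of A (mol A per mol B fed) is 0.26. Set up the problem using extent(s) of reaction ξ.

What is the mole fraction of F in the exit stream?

Conversion of B: B consumed = 1ξ₁ = 0.604 × 163 → ξ₁ = 98.45 kmol/h.
Yield of A: 1ξ₂ / 163 = 0.26 → ξ₂ = 42.38 kmol/h.
Outlet amounts (n = n₀ + Σ ν·ξ):
  B: 163 − 1(98.45) = 64.55
  F: 0 + 2(98.45) − 1(42.38) = 154.5
  A: 0 + 1(42.38) = 42.38
Total out = 261.5 kmol/h; y_F = 154.5 / 261.5 = 0.591.

0.591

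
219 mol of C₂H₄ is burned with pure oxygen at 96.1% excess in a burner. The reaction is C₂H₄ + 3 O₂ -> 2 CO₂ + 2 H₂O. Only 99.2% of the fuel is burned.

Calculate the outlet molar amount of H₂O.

434 mol

Stoichiometric O₂ = 3 × 219 = 657 mol; O₂ fed = 657 × 1.961 = 1288 mol.
Fuel reacted = 0.992 × 219 → ξ = 217.2 mol.
Outlet (n = n₀ + ν ξ):
  C₂H₄: 219 − 1(217.2) = 1.752
  O₂: 1288 − 3(217.2) = 636.6
  CO₂: 0 + 2(217.2) = 434.5
  H₂O: 0 + 2(217.2) = 434.5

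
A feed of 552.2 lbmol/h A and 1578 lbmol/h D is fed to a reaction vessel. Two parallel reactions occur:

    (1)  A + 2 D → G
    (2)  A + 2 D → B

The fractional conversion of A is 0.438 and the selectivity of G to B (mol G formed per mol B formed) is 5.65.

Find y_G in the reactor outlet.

Conversion of A: A consumed = 0.438 × 552.2 = 241.9 lbmol/h = 1ξ₁ + 1ξ₂.
Selectivity: 1ξ₁ / (1ξ₂) = 5.65 → ξ₁ = 5.65 ξ₂.
Substitute: (1·5.65 + 1) ξ₂ = 241.9 → ξ₂ = 36.37 lbmol/h, ξ₁ = 205.5 lbmol/h.
Outlet amounts (n = n₀ + Σ ν·ξ):
  A: 552.2 − 1(205.5) − 1(36.37) = 310.3
  D: 1578 − 2(205.5) − 2(36.37) = 1094
  G: 0 + 1(205.5) = 205.5
  B: 0 + 1(36.37) = 36.37
Total out = 1646 lbmol/h; y_G = 205.5 / 1646 = 0.1248.

0.125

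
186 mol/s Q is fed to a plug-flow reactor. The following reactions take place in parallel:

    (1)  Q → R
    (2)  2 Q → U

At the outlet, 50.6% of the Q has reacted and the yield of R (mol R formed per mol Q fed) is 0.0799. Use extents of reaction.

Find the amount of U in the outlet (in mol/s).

39.6 mol/s

Yield of R: 1ξ₁ / 186 = 0.0799 → ξ₁ = 14.86 mol/s.
Conversion of Q: 1ξ₁ + 2ξ₂ = 0.506 × 186 = 94.12 → ξ₂ = 39.63 mol/s.
Outlet amounts (n = n₀ + Σ ν·ξ):
  Q: 186 − 1(14.86) − 2(39.63) = 91.88
  R: 0 + 1(14.86) = 14.86
  U: 0 + 1(39.63) = 39.63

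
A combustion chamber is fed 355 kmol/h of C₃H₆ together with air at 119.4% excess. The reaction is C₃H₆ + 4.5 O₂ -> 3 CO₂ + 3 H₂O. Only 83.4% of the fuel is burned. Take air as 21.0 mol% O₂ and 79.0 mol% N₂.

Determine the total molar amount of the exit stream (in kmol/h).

Stoichiometric O₂ = 4.5 × 355 = 1598 kmol/h; O₂ fed = 1598 × 2.194 = 3505 kmol/h.
N₂ fed = 3505 × 79/21 = 13190 kmol/h.
Fuel reacted = 0.834 × 355 → ξ = 296.1 kmol/h.
Outlet (n = n₀ + ν ξ):
  C₃H₆: 355 − 1(296.1) = 58.93
  O₂: 3505 − 4.5(296.1) = 2173
  N₂: 13190 (inert)
  CO₂: 0 + 3(296.1) = 888.2
  H₂O: 0 + 3(296.1) = 888.2
Total out = 58.93 + 2173 + 13190 + 888.2 + 888.2 = 17190 kmol/h.

17200 kmol/h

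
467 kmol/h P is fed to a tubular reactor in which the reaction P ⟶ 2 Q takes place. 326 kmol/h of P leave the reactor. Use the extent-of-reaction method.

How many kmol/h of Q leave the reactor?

For P: n = n₀ − 1ξ → 326 = 467 − 1ξ, giving ξ = 141 kmol/h.
Outlet amounts (n = n₀ + ν ξ):
  P: 467 − 1(141) = 326
  Q: 0 + 2(141) = 282

282 kmol/h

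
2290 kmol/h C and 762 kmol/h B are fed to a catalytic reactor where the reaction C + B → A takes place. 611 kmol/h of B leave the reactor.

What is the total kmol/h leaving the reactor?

For B: n = n₀ − 1ξ → 611 = 762 − 1ξ, giving ξ = 151 kmol/h.
Outlet amounts (n = n₀ + ν ξ):
  C: 2290 − 1(151) = 2139
  B: 762 − 1(151) = 611
  A: 0 + 1(151) = 151
Total out = 2139 + 611 + 151 = 2901 kmol/h.

2900 kmol/h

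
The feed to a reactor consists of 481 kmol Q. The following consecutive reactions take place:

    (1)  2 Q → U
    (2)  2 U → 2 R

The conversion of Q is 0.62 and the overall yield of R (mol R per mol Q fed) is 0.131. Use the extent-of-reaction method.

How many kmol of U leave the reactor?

86.1 kmol

Conversion of Q: Q consumed = 2ξ₁ = 0.62 × 481 → ξ₁ = 149.1 kmol.
Yield of R: 2ξ₂ / 481 = 0.131 → ξ₂ = 31.51 kmol.
Outlet amounts (n = n₀ + Σ ν·ξ):
  Q: 481 − 2(149.1) = 182.8
  U: 0 + 1(149.1) − 2(31.51) = 86.1
  R: 0 + 2(31.51) = 63.01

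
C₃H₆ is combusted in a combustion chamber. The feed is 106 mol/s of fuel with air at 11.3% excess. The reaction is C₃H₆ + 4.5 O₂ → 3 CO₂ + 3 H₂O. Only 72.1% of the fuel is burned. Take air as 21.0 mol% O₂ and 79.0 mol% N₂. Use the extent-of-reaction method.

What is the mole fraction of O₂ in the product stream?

Stoichiometric O₂ = 4.5 × 106 = 477 mol/s; O₂ fed = 477 × 1.113 = 530.9 mol/s.
N₂ fed = 530.9 × 79/21 = 1997 mol/s.
Fuel reacted = 0.721 × 106 → ξ = 76.43 mol/s.
Outlet (n = n₀ + ν ξ):
  C₃H₆: 106 − 1(76.43) = 29.57
  O₂: 530.9 − 4.5(76.43) = 187
  N₂: 1997 (inert)
  CO₂: 0 + 3(76.43) = 229.3
  H₂O: 0 + 3(76.43) = 229.3
Total out = 2672 mol/s; y_O₂ = 187 / 2672 = 0.06997.

0.07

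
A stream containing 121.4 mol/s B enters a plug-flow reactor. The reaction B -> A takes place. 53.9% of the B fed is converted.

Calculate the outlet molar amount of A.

65.4 mol/s

B reacted = 0.539 × 121.4 = 65.43 mol/s; ν_B = −1, so ξ = 65.43/1 = 65.43 mol/s.
Outlet amounts (n = n₀ + ν ξ):
  B: 121.4 − 1(65.43) = 55.97
  A: 0 + 1(65.43) = 65.43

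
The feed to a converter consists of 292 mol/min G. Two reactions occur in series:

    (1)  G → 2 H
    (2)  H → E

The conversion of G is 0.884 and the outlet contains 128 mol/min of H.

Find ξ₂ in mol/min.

ξ₂ = 388 mol/min

Conversion of G: G consumed = 1ξ₁ = 0.884 × 292 → ξ₁ = 258.1 mol/min.
H balance: n_H = 0 + 2ξ₁ − 1ξ₂ = 128 → ξ₂ = (2·258.1 − 128)/1 = 388.3 mol/min.
Outlet amounts (n = n₀ + Σ ν·ξ):
  G: 292 − 1(258.1) = 33.87
  H: 0 + 2(258.1) − 1(388.3) = 128
  E: 0 + 1(388.3) = 388.3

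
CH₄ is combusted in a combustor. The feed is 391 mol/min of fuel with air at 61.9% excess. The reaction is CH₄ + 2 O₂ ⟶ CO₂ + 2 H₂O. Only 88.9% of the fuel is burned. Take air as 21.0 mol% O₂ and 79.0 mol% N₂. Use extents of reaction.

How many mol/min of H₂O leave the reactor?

Stoichiometric O₂ = 2 × 391 = 782 mol/min; O₂ fed = 782 × 1.619 = 1266 mol/min.
N₂ fed = 1266 × 79/21 = 4763 mol/min.
Fuel reacted = 0.889 × 391 → ξ = 347.6 mol/min.
Outlet (n = n₀ + ν ξ):
  CH₄: 391 − 1(347.6) = 43.4
  O₂: 1266 − 2(347.6) = 570.9
  N₂: 4763 (inert)
  CO₂: 0 + 1(347.6) = 347.6
  H₂O: 0 + 2(347.6) = 695.2

695 mol/min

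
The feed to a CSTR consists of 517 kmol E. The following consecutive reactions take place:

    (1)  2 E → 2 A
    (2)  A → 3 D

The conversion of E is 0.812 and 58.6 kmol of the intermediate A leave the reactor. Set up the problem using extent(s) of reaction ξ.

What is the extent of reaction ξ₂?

Conversion of E: E consumed = 2ξ₁ = 0.812 × 517 → ξ₁ = 209.9 kmol.
A balance: n_A = 0 + 2ξ₁ − 1ξ₂ = 58.6 → ξ₂ = (2·209.9 − 58.6)/1 = 361.2 kmol.
Outlet amounts (n = n₀ + Σ ν·ξ):
  E: 517 − 2(209.9) = 97.2
  A: 0 + 2(209.9) − 1(361.2) = 58.6
  D: 0 + 3(361.2) = 1084

ξ₂ = 361 kmol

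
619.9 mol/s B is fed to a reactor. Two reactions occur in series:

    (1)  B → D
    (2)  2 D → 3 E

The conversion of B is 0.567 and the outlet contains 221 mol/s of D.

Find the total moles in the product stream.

685 mol/s

Conversion of B: B consumed = 1ξ₁ = 0.567 × 619.9 → ξ₁ = 351.5 mol/s.
D balance: n_D = 0 + 1ξ₁ − 2ξ₂ = 221 → ξ₂ = (1·351.5 − 221)/2 = 65.24 mol/s.
Outlet amounts (n = n₀ + Σ ν·ξ):
  B: 619.9 − 1(351.5) = 268.4
  D: 0 + 1(351.5) − 2(65.24) = 221
  E: 0 + 3(65.24) = 195.7
Total out = 268.4 + 221 + 195.7 = 685.1 mol/s.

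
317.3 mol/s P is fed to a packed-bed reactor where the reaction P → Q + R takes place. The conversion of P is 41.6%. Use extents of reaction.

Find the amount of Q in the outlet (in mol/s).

132 mol/s

P reacted = 0.416 × 317.3 = 132 mol/s; ν_P = −1, so ξ = 132/1 = 132 mol/s.
Outlet amounts (n = n₀ + ν ξ):
  P: 317.3 − 1(132) = 185.3
  Q: 0 + 1(132) = 132
  R: 0 + 1(132) = 132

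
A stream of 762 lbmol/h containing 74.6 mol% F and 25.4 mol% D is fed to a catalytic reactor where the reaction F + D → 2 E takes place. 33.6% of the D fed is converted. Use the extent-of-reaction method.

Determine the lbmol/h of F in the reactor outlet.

503 lbmol/h

D reacted = 0.336 × 193.5 = 65.03 lbmol/h; ν_D = −1, so ξ = 65.03/1 = 65.03 lbmol/h.
Outlet amounts (n = n₀ + ν ξ):
  F: 568.5 − 1(65.03) = 503.4
  D: 193.5 − 1(65.03) = 128.5
  E: 0 + 2(65.03) = 130.1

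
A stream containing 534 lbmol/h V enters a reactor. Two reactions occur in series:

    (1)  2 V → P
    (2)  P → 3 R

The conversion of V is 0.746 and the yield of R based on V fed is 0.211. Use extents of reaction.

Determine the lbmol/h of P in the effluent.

162 lbmol/h

Conversion of V: V consumed = 2ξ₁ = 0.746 × 534 → ξ₁ = 199.2 lbmol/h.
Yield of R: 3ξ₂ / 534 = 0.211 → ξ₂ = 37.56 lbmol/h.
Outlet amounts (n = n₀ + Σ ν·ξ):
  V: 534 − 2(199.2) = 135.6
  P: 0 + 1(199.2) − 1(37.56) = 161.6
  R: 0 + 3(37.56) = 112.7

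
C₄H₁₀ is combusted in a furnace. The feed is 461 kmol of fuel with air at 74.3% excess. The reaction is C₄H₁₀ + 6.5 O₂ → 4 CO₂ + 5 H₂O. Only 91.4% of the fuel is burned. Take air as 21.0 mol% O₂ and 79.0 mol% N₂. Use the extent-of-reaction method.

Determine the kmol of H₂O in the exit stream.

Stoichiometric O₂ = 6.5 × 461 = 2996 kmol; O₂ fed = 2996 × 1.743 = 5223 kmol.
N₂ fed = 5223 × 79/21 = 19650 kmol.
Fuel reacted = 0.914 × 461 → ξ = 421.4 kmol.
Outlet (n = n₀ + ν ξ):
  C₄H₁₀: 461 − 1(421.4) = 39.65
  O₂: 5223 − 6.5(421.4) = 2484
  N₂: 19650 (inert)
  CO₂: 0 + 4(421.4) = 1685
  H₂O: 0 + 5(421.4) = 2107

2110 kmol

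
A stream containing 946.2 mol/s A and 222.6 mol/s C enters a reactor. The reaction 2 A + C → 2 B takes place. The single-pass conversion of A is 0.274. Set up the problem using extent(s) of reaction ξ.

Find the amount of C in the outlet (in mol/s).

93 mol/s

A reacted = 0.274 × 946.2 = 259.3 mol/s; ν_A = −2, so ξ = 259.3/2 = 129.6 mol/s.
Outlet amounts (n = n₀ + ν ξ):
  A: 946.2 − 2(129.6) = 686.9
  C: 222.6 − 1(129.6) = 92.97
  B: 0 + 2(129.6) = 259.3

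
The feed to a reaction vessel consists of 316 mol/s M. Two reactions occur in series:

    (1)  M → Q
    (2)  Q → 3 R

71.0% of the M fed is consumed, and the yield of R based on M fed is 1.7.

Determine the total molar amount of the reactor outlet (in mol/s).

674 mol/s

Conversion of M: M consumed = 1ξ₁ = 0.71 × 316 → ξ₁ = 224.4 mol/s.
Yield of R: 3ξ₂ / 316 = 1.7 → ξ₂ = 179.1 mol/s.
Outlet amounts (n = n₀ + Σ ν·ξ):
  M: 316 − 1(224.4) = 91.64
  Q: 0 + 1(224.4) − 1(179.1) = 45.29
  R: 0 + 3(179.1) = 537.2
Total out = 91.64 + 45.29 + 537.2 = 674.1 mol/s.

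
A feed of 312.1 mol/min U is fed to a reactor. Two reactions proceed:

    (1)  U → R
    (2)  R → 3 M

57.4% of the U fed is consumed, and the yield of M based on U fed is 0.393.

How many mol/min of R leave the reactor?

138 mol/min

Conversion of U: U consumed = 1ξ₁ = 0.574 × 312.1 → ξ₁ = 179.1 mol/min.
Yield of M: 3ξ₂ / 312.1 = 0.393 → ξ₂ = 40.89 mol/min.
Outlet amounts (n = n₀ + Σ ν·ξ):
  U: 312.1 − 1(179.1) = 133
  R: 0 + 1(179.1) − 1(40.89) = 138.3
  M: 0 + 3(40.89) = 122.7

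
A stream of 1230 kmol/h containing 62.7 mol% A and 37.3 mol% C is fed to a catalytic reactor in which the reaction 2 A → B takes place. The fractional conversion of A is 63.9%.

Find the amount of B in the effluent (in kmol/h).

A reacted = 0.639 × 771.2 = 492.8 kmol/h; ν_A = −2, so ξ = 492.8/2 = 246.4 kmol/h.
Outlet amounts (n = n₀ + ν ξ):
  A: 771.2 − 2(246.4) = 278.4
  B: 0 + 1(246.4) = 246.4
  C: 458.8 (inert)

246 kmol/h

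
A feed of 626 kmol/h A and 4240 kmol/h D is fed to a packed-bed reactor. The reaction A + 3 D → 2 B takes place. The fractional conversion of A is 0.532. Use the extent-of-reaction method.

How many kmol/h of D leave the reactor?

3240 kmol/h

A reacted = 0.532 × 626 = 333 kmol/h; ν_A = −1, so ξ = 333/1 = 333 kmol/h.
Outlet amounts (n = n₀ + ν ξ):
  A: 626 − 1(333) = 293
  D: 4240 − 3(333) = 3241
  B: 0 + 2(333) = 666.1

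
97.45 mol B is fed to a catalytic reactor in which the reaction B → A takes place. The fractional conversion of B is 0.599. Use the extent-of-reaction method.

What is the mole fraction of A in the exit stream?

B reacted = 0.599 × 97.45 = 58.37 mol; ν_B = −1, so ξ = 58.37/1 = 58.37 mol.
Outlet amounts (n = n₀ + ν ξ):
  B: 97.45 − 1(58.37) = 39.08
  A: 0 + 1(58.37) = 58.37
Total out = 97.45 mol; y_A = 58.37 / 97.45 = 0.599.

0.599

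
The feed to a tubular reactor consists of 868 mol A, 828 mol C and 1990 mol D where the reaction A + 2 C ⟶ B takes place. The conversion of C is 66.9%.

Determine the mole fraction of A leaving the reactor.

0.189

C reacted = 0.669 × 828 = 553.9 mol; ν_C = −2, so ξ = 553.9/2 = 277 mol.
Outlet amounts (n = n₀ + ν ξ):
  A: 868 − 1(277) = 591
  C: 828 − 2(277) = 274.1
  B: 0 + 1(277) = 277
  D: 1990 (inert)
Total out = 3132 mol; y_A = 591 / 3132 = 0.1887.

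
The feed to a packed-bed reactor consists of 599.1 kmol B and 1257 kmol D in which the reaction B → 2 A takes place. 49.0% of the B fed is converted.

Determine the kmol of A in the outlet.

587 kmol

B reacted = 0.49 × 599.1 = 293.6 kmol; ν_B = −1, so ξ = 293.6/1 = 293.6 kmol.
Outlet amounts (n = n₀ + ν ξ):
  B: 599.1 − 1(293.6) = 305.5
  A: 0 + 2(293.6) = 587.1
  D: 1257 (inert)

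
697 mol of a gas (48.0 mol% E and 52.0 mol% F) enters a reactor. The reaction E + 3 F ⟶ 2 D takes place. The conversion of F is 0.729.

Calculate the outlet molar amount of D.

176 mol

F reacted = 0.729 × 362.4 = 264.2 mol; ν_F = −3, so ξ = 264.2/3 = 88.07 mol.
Outlet amounts (n = n₀ + ν ξ):
  E: 334.6 − 1(88.07) = 246.5
  F: 362.4 − 3(88.07) = 98.22
  D: 0 + 2(88.07) = 176.1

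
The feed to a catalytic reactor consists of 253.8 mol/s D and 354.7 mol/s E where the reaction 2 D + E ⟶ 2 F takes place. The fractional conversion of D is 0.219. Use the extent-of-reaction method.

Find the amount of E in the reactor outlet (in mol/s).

D reacted = 0.219 × 253.8 = 55.58 mol/s; ν_D = −2, so ξ = 55.58/2 = 27.79 mol/s.
Outlet amounts (n = n₀ + ν ξ):
  D: 253.8 − 2(27.79) = 198.2
  E: 354.7 − 1(27.79) = 326.9
  F: 0 + 2(27.79) = 55.58

327 mol/s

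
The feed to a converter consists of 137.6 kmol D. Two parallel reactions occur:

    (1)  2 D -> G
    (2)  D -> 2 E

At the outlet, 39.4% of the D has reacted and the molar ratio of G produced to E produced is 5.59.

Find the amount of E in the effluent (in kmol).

Conversion of D: D consumed = 0.394 × 137.6 = 54.21 kmol = 2ξ₁ + 1ξ₂.
Selectivity: 1ξ₁ / (2ξ₂) = 5.59 → ξ₁ = 11.18 ξ₂.
Substitute: (2·11.18 + 1) ξ₂ = 54.21 → ξ₂ = 2.321 kmol, ξ₁ = 25.95 kmol.
Outlet amounts (n = n₀ + Σ ν·ξ):
  D: 137.6 − 2(25.95) − 1(2.321) = 83.39
  G: 0 + 1(25.95) = 25.95
  E: 0 + 2(2.321) = 4.642

4.64 kmol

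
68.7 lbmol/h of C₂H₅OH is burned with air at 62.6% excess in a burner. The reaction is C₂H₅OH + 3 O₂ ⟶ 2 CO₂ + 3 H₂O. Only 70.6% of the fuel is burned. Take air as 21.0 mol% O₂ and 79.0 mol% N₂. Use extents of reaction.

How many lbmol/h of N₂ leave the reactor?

Stoichiometric O₂ = 3 × 68.7 = 206.1 lbmol/h; O₂ fed = 206.1 × 1.626 = 335.1 lbmol/h.
N₂ fed = 335.1 × 79/21 = 1261 lbmol/h.
Fuel reacted = 0.706 × 68.7 → ξ = 48.5 lbmol/h.
Outlet (n = n₀ + ν ξ):
  C₂H₅OH: 68.7 − 1(48.5) = 20.2
  O₂: 335.1 − 3(48.5) = 189.6
  N₂: 1261 (inert)
  CO₂: 0 + 2(48.5) = 97
  H₂O: 0 + 3(48.5) = 145.5

1260 lbmol/h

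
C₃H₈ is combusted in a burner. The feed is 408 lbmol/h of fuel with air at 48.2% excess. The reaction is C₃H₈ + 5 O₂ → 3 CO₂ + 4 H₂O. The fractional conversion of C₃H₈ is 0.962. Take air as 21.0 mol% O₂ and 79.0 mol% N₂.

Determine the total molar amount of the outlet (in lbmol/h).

15200 lbmol/h

Stoichiometric O₂ = 5 × 408 = 2040 lbmol/h; O₂ fed = 2040 × 1.482 = 3023 lbmol/h.
N₂ fed = 3023 × 79/21 = 11370 lbmol/h.
Fuel reacted = 0.962 × 408 → ξ = 392.5 lbmol/h.
Outlet (n = n₀ + ν ξ):
  C₃H₈: 408 − 1(392.5) = 15.5
  O₂: 3023 − 5(392.5) = 1061
  N₂: 11370 (inert)
  CO₂: 0 + 3(392.5) = 1177
  H₂O: 0 + 4(392.5) = 1570
Total out = 15.5 + 1061 + 11370 + 1177 + 1570 = 15200 lbmol/h.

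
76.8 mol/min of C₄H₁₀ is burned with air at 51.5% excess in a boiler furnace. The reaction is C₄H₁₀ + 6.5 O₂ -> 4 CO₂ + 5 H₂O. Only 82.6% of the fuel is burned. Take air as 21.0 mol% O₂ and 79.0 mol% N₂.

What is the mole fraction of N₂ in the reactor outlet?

Stoichiometric O₂ = 6.5 × 76.8 = 499.2 mol/min; O₂ fed = 499.2 × 1.515 = 756.3 mol/min.
N₂ fed = 756.3 × 79/21 = 2845 mol/min.
Fuel reacted = 0.826 × 76.8 → ξ = 63.44 mol/min.
Outlet (n = n₀ + ν ξ):
  C₄H₁₀: 76.8 − 1(63.44) = 13.36
  O₂: 756.3 − 6.5(63.44) = 343.9
  N₂: 2845 (inert)
  CO₂: 0 + 4(63.44) = 253.7
  H₂O: 0 + 5(63.44) = 317.2
Total out = 3773 mol/min; y_N₂ = 2845 / 3773 = 0.754.

0.754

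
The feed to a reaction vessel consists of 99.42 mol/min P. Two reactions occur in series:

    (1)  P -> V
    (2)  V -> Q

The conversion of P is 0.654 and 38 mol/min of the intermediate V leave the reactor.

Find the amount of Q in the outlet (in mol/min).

27 mol/min

Conversion of P: P consumed = 1ξ₁ = 0.654 × 99.42 → ξ₁ = 65.02 mol/min.
V balance: n_V = 0 + 1ξ₁ − 1ξ₂ = 38 → ξ₂ = (1·65.02 − 38)/1 = 27.02 mol/min.
Outlet amounts (n = n₀ + Σ ν·ξ):
  P: 99.42 − 1(65.02) = 34.4
  V: 0 + 1(65.02) − 1(27.02) = 38
  Q: 0 + 1(27.02) = 27.02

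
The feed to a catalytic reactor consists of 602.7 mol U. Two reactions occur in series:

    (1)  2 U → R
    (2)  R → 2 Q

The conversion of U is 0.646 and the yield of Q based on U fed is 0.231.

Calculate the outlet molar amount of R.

125 mol

Conversion of U: U consumed = 2ξ₁ = 0.646 × 602.7 → ξ₁ = 194.7 mol.
Yield of Q: 2ξ₂ / 602.7 = 0.231 → ξ₂ = 69.61 mol.
Outlet amounts (n = n₀ + Σ ν·ξ):
  U: 602.7 − 2(194.7) = 213.4
  R: 0 + 1(194.7) − 1(69.61) = 125.1
  Q: 0 + 2(69.61) = 139.2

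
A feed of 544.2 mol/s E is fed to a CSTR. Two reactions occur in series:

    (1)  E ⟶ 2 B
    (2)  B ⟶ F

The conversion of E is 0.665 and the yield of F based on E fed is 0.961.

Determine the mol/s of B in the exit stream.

Conversion of E: E consumed = 1ξ₁ = 0.665 × 544.2 → ξ₁ = 361.9 mol/s.
Yield of F: 1ξ₂ / 544.2 = 0.961 → ξ₂ = 523 mol/s.
Outlet amounts (n = n₀ + Σ ν·ξ):
  E: 544.2 − 1(361.9) = 182.3
  B: 0 + 2(361.9) − 1(523) = 200.8
  F: 0 + 1(523) = 523

201 mol/s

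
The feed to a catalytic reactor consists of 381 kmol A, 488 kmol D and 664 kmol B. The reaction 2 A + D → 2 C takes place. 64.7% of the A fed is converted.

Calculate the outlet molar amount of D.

A reacted = 0.647 × 381 = 246.5 kmol; ν_A = −2, so ξ = 246.5/2 = 123.3 kmol.
Outlet amounts (n = n₀ + ν ξ):
  A: 381 − 2(123.3) = 134.5
  D: 488 − 1(123.3) = 364.7
  C: 0 + 2(123.3) = 246.5
  B: 664 (inert)

365 kmol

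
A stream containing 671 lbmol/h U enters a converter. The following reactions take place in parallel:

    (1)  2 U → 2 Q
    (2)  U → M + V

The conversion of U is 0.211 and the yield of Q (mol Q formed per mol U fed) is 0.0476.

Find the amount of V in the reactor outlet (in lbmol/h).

Yield of Q: 2ξ₁ / 671 = 0.0476 → ξ₁ = 15.97 lbmol/h.
Conversion of U: 2ξ₁ + 1ξ₂ = 0.211 × 671 = 141.6 → ξ₂ = 109.6 lbmol/h.
Outlet amounts (n = n₀ + Σ ν·ξ):
  U: 671 − 2(15.97) − 1(109.6) = 529.4
  Q: 0 + 2(15.97) = 31.94
  M: 0 + 1(109.6) = 109.6
  V: 0 + 1(109.6) = 109.6

110 lbmol/h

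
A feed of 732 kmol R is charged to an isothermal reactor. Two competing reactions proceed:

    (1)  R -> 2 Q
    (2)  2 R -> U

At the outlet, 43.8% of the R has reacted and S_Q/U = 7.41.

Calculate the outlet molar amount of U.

Conversion of R: R consumed = 0.438 × 732 = 320.6 kmol = 1ξ₁ + 2ξ₂.
Selectivity: 2ξ₁ / (1ξ₂) = 7.41 → ξ₁ = 3.705 ξ₂.
Substitute: (1·3.705 + 2) ξ₂ = 320.6 → ξ₂ = 56.2 kmol, ξ₁ = 208.2 kmol.
Outlet amounts (n = n₀ + Σ ν·ξ):
  R: 732 − 1(208.2) − 2(56.2) = 411.4
  Q: 0 + 2(208.2) = 416.4
  U: 0 + 1(56.2) = 56.2

56.2 kmol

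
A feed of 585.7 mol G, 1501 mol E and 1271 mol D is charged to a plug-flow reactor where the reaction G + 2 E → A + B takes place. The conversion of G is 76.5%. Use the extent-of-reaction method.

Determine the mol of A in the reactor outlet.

G reacted = 0.765 × 585.7 = 448.1 mol; ν_G = −1, so ξ = 448.1/1 = 448.1 mol.
Outlet amounts (n = n₀ + ν ξ):
  G: 585.7 − 1(448.1) = 137.6
  E: 1501 − 2(448.1) = 604.9
  A: 0 + 1(448.1) = 448.1
  B: 0 + 1(448.1) = 448.1
  D: 1271 (inert)

448 mol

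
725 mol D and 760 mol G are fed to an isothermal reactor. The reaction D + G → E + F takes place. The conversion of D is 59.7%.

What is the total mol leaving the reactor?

D reacted = 0.597 × 725 = 432.8 mol; ν_D = −1, so ξ = 432.8/1 = 432.8 mol.
Outlet amounts (n = n₀ + ν ξ):
  D: 725 − 1(432.8) = 292.2
  G: 760 − 1(432.8) = 327.2
  E: 0 + 1(432.8) = 432.8
  F: 0 + 1(432.8) = 432.8
Total out = 292.2 + 327.2 + 432.8 + 432.8 = 1485 mol.

1480 mol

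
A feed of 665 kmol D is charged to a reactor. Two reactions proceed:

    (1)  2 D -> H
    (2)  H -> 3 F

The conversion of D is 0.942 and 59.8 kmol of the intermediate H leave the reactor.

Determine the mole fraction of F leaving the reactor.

Conversion of D: D consumed = 2ξ₁ = 0.942 × 665 → ξ₁ = 313.2 kmol.
H balance: n_H = 0 + 1ξ₁ − 1ξ₂ = 59.8 → ξ₂ = (1·313.2 − 59.8)/1 = 253.4 kmol.
Outlet amounts (n = n₀ + Σ ν·ξ):
  D: 665 − 2(313.2) = 38.57
  H: 0 + 1(313.2) − 1(253.4) = 59.8
  F: 0 + 3(253.4) = 760.2
Total out = 858.6 kmol; y_F = 760.2 / 858.6 = 0.8854.

0.885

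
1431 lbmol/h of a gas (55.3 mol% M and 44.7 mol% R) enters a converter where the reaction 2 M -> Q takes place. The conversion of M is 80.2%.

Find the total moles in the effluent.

1110 lbmol/h

M reacted = 0.802 × 791.3 = 634.7 lbmol/h; ν_M = −2, so ξ = 634.7/2 = 317.3 lbmol/h.
Outlet amounts (n = n₀ + ν ξ):
  M: 791.3 − 2(317.3) = 156.7
  Q: 0 + 1(317.3) = 317.3
  R: 639.7 (inert)
Total out = 156.7 + 317.3 + 639.7 = 1114 lbmol/h.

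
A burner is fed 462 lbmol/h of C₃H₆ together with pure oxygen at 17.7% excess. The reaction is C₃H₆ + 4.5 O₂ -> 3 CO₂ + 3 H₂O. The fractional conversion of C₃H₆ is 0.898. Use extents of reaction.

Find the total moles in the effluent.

3120 lbmol/h

Stoichiometric O₂ = 4.5 × 462 = 2079 lbmol/h; O₂ fed = 2079 × 1.177 = 2447 lbmol/h.
Fuel reacted = 0.898 × 462 → ξ = 414.9 lbmol/h.
Outlet (n = n₀ + ν ξ):
  C₃H₆: 462 − 1(414.9) = 47.12
  O₂: 2447 − 4.5(414.9) = 580
  CO₂: 0 + 3(414.9) = 1245
  H₂O: 0 + 3(414.9) = 1245
Total out = 47.12 + 580 + 1245 + 1245 = 3116 lbmol/h.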